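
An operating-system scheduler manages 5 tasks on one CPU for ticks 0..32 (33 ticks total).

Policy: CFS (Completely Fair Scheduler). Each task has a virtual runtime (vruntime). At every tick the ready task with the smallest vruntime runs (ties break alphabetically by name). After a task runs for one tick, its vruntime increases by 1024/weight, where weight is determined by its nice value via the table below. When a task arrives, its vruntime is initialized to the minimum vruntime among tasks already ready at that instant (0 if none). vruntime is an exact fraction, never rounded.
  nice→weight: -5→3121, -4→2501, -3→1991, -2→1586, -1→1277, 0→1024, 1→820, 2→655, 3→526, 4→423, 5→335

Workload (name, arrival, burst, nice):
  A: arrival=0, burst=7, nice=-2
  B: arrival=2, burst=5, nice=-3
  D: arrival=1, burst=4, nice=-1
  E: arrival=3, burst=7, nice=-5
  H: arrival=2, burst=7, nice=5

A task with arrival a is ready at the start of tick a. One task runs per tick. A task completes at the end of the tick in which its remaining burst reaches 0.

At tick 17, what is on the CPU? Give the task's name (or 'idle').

t=0: vr[A=0] → run A
t=1: vr[A=512/793 D=512/793] → run A
t=2: vr[A=1024/793 B=512/793 D=512/793 H=512/793] → run B
t=3: vr[A=1024/793 B=1831424/1578863 D=512/793 E=512/793 H=512/793] → run D
t=4: vr[A=1024/793 B=1831424/1578863 D=1465856/1012661 E=512/793 H=512/793] → run E
t=5: vr[A=1024/793 B=1831424/1578863 D=1465856/1012661 E=2409984/2474953 H=512/793] → run H
t=6: vr[A=1024/793 B=1831424/1578863 D=1465856/1012661 E=2409984/2474953 H=983552/265655] → run E
t=7: vr[A=1024/793 B=1831424/1578863 D=1465856/1012661 E=3222016/2474953 H=983552/265655] → run B
t=8: vr[A=1024/793 B=2643456/1578863 D=1465856/1012661 E=3222016/2474953 H=983552/265655] → run A
t=9: vr[A=1536/793 B=2643456/1578863 D=1465856/1012661 E=3222016/2474953 H=983552/265655] → run E
t=10: vr[A=1536/793 B=2643456/1578863 D=1465856/1012661 E=4034048/2474953 H=983552/265655] → run D
t=11: vr[A=1536/793 B=2643456/1578863 D=2277888/1012661 E=4034048/2474953 H=983552/265655] → run E
t=12: vr[A=1536/793 B=2643456/1578863 D=2277888/1012661 E=4846080/2474953 H=983552/265655] → run B
t=13: vr[A=1536/793 B=3455488/1578863 D=2277888/1012661 E=4846080/2474953 H=983552/265655] → run A
t=14: vr[A=2048/793 B=3455488/1578863 D=2277888/1012661 E=4846080/2474953 H=983552/265655] → run E
t=15: vr[A=2048/793 B=3455488/1578863 D=2277888/1012661 E=5658112/2474953 H=983552/265655] → run B
t=16: vr[A=2048/793 B=4267520/1578863 D=2277888/1012661 E=5658112/2474953 H=983552/265655] → run D
t=17: vr[A=2048/793 B=4267520/1578863 D=3089920/1012661 E=5658112/2474953 H=983552/265655] → run E
t=18: vr[A=2048/793 B=4267520/1578863 D=3089920/1012661 E=6470144/2474953 H=983552/265655] → run A
t=19: vr[A=2560/793 B=4267520/1578863 D=3089920/1012661 E=6470144/2474953 H=983552/265655] → run E
t=20: vr[A=2560/793 B=4267520/1578863 D=3089920/1012661 H=983552/265655] → run B
t=21: vr[A=2560/793 D=3089920/1012661 H=983552/265655] → run D
t=22: vr[A=2560/793 H=983552/265655] → run A
t=23: vr[A=3072/793 H=983552/265655] → run H
t=24: vr[A=3072/793 H=1795584/265655] → run A
t=25: vr[H=1795584/265655] → run H
t=26: vr[H=2607616/265655] → run H
t=27: vr[H=3419648/265655] → run H
t=28: vr[H=846336/53131] → run H
t=29: vr[H=5043712/265655] → run H
t=30: (idle)
t=31: (idle)
t=32: (idle)

running at tick 17 = E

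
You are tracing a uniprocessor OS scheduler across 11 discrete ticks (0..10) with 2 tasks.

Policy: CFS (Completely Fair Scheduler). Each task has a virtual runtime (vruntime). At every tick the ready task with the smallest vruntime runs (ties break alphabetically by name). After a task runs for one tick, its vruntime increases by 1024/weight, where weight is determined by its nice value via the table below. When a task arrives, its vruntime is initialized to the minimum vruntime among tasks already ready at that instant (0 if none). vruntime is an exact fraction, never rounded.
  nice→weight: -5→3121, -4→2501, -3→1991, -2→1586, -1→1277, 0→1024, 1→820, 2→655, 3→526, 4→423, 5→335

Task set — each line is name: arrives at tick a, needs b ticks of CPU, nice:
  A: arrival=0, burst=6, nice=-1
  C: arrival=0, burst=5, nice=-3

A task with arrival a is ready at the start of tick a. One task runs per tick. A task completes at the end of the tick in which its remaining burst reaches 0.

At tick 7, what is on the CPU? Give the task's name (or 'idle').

running at tick 7 = C

t=0: vr[A=0 C=0] → run A
t=1: vr[A=1024/1277 C=0] → run C
t=2: vr[A=1024/1277 C=1024/1991] → run C
t=3: vr[A=1024/1277 C=2048/1991] → run A
t=4: vr[A=2048/1277 C=2048/1991] → run C
t=5: vr[A=2048/1277 C=3072/1991] → run C
t=6: vr[A=2048/1277 C=4096/1991] → run A
t=7: vr[A=3072/1277 C=4096/1991] → run C
t=8: vr[A=3072/1277] → run A
t=9: vr[A=4096/1277] → run A
t=10: vr[A=5120/1277] → run A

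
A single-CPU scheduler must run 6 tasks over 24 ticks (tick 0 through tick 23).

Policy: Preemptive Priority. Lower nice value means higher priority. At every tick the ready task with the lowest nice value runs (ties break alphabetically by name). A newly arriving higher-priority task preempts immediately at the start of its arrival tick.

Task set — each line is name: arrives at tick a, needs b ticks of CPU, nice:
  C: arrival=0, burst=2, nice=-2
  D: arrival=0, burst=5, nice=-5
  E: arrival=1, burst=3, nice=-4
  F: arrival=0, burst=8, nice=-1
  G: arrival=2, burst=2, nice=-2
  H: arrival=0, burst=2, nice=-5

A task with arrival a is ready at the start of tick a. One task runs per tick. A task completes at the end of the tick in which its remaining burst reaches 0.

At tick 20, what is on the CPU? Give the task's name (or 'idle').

running at tick 20 = F

t=0: ready={C,D,F,H} → run D
t=1: ready={C,D,E,F,H} → run D
t=2: ready={C,D,E,F,G,H} → run D
t=3: ready={C,D,E,F,G,H} → run D
t=4: ready={C,D,E,F,G,H} → run D
t=5: ready={C,E,F,G,H} → run H
t=6: ready={C,E,F,G,H} → run H
t=7: ready={C,E,F,G} → run E
t=8: ready={C,E,F,G} → run E
t=9: ready={C,E,F,G} → run E
t=10: ready={C,F,G} → run C
t=11: ready={C,F,G} → run C
t=12: ready={F,G} → run G
t=13: ready={F,G} → run G
t=14: ready={F} → run F
t=15: ready={F} → run F
t=16: ready={F} → run F
t=17: ready={F} → run F
t=18: ready={F} → run F
t=19: ready={F} → run F
t=20: ready={F} → run F
t=21: ready={F} → run F
t=22: (idle)
t=23: (idle)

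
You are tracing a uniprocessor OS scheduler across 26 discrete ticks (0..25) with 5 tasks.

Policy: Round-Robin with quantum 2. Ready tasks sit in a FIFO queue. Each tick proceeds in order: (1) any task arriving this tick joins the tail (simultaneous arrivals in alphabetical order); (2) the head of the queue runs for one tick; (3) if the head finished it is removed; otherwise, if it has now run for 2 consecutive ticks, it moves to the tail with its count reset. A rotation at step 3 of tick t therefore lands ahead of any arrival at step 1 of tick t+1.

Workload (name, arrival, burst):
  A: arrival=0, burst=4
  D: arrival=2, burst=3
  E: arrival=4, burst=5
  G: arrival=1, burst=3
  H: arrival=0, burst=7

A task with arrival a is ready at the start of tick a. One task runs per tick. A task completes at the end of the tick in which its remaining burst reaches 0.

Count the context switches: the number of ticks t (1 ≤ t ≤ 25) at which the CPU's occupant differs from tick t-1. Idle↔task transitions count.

t=0: queue=[A,H] q_used=0 → run A
t=1: queue=[A,H,G] q_used=1 → run A
t=2: queue=[H,G,A,D] q_used=0 → run H
t=3: queue=[H,G,A,D] q_used=1 → run H
t=4: queue=[G,A,D,H,E] q_used=0 → run G
t=5: queue=[G,A,D,H,E] q_used=1 → run G
t=6: queue=[A,D,H,E,G] q_used=0 → run A
t=7: queue=[A,D,H,E,G] q_used=1 → run A
t=8: queue=[D,H,E,G] q_used=0 → run D
t=9: queue=[D,H,E,G] q_used=1 → run D
t=10: queue=[H,E,G,D] q_used=0 → run H
t=11: queue=[H,E,G,D] q_used=1 → run H
t=12: queue=[E,G,D,H] q_used=0 → run E
t=13: queue=[E,G,D,H] q_used=1 → run E
t=14: queue=[G,D,H,E] q_used=0 → run G
t=15: queue=[D,H,E] q_used=0 → run D
t=16: queue=[H,E] q_used=0 → run H
t=17: queue=[H,E] q_used=1 → run H
t=18: queue=[E,H] q_used=0 → run E
t=19: queue=[E,H] q_used=1 → run E
t=20: queue=[H,E] q_used=0 → run H
t=21: queue=[E] q_used=0 → run E
t=22: (idle)
t=23: (idle)
t=24: (idle)
t=25: (idle)

context switches = 13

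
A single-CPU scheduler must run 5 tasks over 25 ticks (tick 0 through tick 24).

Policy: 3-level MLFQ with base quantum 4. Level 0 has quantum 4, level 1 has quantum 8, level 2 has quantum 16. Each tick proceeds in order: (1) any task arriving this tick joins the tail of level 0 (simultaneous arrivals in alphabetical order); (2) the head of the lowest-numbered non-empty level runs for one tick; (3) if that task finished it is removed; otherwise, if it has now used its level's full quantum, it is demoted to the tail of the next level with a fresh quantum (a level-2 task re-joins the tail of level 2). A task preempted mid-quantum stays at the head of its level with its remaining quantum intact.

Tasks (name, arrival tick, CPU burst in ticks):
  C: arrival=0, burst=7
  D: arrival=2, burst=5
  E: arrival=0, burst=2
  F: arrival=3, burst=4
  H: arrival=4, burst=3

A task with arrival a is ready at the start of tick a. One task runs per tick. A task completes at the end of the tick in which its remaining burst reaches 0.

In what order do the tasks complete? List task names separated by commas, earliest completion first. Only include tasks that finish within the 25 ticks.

t=0: L0/L1/L2 = CE/-/- → run C
t=1: L0/L1/L2 = CE/-/- → run C
t=2: L0/L1/L2 = CED/-/- → run C
t=3: L0/L1/L2 = CEDF/-/- → run C
t=4: L0/L1/L2 = EDFH/C/- → run E
t=5: L0/L1/L2 = EDFH/C/- → run E
t=6: L0/L1/L2 = DFH/C/- → run D
t=7: L0/L1/L2 = DFH/C/- → run D
t=8: L0/L1/L2 = DFH/C/- → run D
t=9: L0/L1/L2 = DFH/C/- → run D
t=10: L0/L1/L2 = FH/CD/- → run F
t=11: L0/L1/L2 = FH/CD/- → run F
t=12: L0/L1/L2 = FH/CD/- → run F
t=13: L0/L1/L2 = FH/CD/- → run F
t=14: L0/L1/L2 = H/CD/- → run H
t=15: L0/L1/L2 = H/CD/- → run H
t=16: L0/L1/L2 = H/CD/- → run H
t=17: L0/L1/L2 = -/CD/- → run C
t=18: L0/L1/L2 = -/CD/- → run C
t=19: L0/L1/L2 = -/CD/- → run C
t=20: L0/L1/L2 = -/D/- → run D
t=21: (idle)
t=22: (idle)
t=23: (idle)
t=24: (idle)

completion order = E, F, H, C, D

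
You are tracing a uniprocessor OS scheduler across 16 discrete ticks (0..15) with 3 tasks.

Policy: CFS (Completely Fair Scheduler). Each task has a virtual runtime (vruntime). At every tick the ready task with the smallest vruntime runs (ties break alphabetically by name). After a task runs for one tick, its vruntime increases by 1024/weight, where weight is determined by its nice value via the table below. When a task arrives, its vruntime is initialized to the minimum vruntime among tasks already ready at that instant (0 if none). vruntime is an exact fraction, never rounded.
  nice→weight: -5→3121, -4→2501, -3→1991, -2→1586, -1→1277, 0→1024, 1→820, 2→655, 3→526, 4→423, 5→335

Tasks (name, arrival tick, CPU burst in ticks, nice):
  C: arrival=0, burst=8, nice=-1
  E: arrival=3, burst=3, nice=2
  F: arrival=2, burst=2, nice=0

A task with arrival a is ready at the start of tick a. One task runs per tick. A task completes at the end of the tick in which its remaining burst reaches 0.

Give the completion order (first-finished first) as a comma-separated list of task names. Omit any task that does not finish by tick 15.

completion order = F, E, C

t=0: vr[C=0] → run C
t=1: vr[C=1024/1277] → run C
t=2: vr[C=2048/1277 F=2048/1277] → run C
t=3: vr[C=3072/1277 E=2048/1277 F=2048/1277] → run E
t=4: vr[C=3072/1277 E=2649088/836435 F=2048/1277] → run F
t=5: vr[C=3072/1277 E=2649088/836435 F=3325/1277] → run C
t=6: vr[C=4096/1277 E=2649088/836435 F=3325/1277] → run F
t=7: vr[C=4096/1277 E=2649088/836435] → run E
t=8: vr[C=4096/1277 E=3956736/836435] → run C
t=9: vr[C=5120/1277 E=3956736/836435] → run C
t=10: vr[C=6144/1277 E=3956736/836435] → run E
t=11: vr[C=6144/1277] → run C
t=12: vr[C=7168/1277] → run C
t=13: (idle)
t=14: (idle)
t=15: (idle)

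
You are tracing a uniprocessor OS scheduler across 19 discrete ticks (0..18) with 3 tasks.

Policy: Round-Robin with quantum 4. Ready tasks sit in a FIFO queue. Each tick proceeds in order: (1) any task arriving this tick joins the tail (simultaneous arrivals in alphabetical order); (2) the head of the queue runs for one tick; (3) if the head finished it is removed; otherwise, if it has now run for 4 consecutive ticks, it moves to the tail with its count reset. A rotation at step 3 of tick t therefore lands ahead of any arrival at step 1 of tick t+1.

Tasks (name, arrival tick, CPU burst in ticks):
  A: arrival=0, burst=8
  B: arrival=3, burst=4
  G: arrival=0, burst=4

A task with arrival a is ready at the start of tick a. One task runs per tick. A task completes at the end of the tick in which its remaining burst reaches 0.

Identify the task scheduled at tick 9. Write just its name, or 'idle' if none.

t=0: queue=[A,G] q_used=0 → run A
t=1: queue=[A,G] q_used=1 → run A
t=2: queue=[A,G] q_used=2 → run A
t=3: queue=[A,G,B] q_used=3 → run A
t=4: queue=[G,B,A] q_used=0 → run G
t=5: queue=[G,B,A] q_used=1 → run G
t=6: queue=[G,B,A] q_used=2 → run G
t=7: queue=[G,B,A] q_used=3 → run G
t=8: queue=[B,A] q_used=0 → run B
t=9: queue=[B,A] q_used=1 → run B
t=10: queue=[B,A] q_used=2 → run B
t=11: queue=[B,A] q_used=3 → run B
t=12: queue=[A] q_used=0 → run A
t=13: queue=[A] q_used=1 → run A
t=14: queue=[A] q_used=2 → run A
t=15: queue=[A] q_used=3 → run A
t=16: (idle)
t=17: (idle)
t=18: (idle)

running at tick 9 = B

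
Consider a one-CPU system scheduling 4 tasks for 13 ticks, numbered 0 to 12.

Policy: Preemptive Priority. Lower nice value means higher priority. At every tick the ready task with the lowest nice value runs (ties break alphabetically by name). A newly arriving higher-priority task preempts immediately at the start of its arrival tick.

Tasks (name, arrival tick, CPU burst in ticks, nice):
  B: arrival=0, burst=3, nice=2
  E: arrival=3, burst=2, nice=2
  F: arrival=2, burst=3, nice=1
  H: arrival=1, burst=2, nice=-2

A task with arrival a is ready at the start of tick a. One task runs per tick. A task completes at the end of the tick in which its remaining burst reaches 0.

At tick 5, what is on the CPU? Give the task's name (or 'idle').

running at tick 5 = F

t=0: ready={B} → run B
t=1: ready={B,H} → run H
t=2: ready={B,F,H} → run H
t=3: ready={B,E,F} → run F
t=4: ready={B,E,F} → run F
t=5: ready={B,E,F} → run F
t=6: ready={B,E} → run B
t=7: ready={B,E} → run B
t=8: ready={E} → run E
t=9: ready={E} → run E
t=10: (idle)
t=11: (idle)
t=12: (idle)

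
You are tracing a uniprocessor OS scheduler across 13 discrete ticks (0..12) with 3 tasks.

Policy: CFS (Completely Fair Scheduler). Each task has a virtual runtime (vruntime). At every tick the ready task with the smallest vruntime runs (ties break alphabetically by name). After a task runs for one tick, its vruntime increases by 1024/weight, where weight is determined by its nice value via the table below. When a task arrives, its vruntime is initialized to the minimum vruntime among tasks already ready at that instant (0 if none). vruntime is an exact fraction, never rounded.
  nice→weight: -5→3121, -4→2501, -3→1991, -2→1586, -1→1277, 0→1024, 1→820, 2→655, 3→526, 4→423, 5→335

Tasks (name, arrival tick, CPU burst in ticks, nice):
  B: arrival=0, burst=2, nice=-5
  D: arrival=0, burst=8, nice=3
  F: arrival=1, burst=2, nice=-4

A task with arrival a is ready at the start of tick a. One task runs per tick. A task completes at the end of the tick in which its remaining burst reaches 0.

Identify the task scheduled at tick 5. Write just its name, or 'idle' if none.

running at tick 5 = D

t=0: vr[B=0 D=0] → run B
t=1: vr[B=1024/3121 D=0 F=0] → run D
t=2: vr[B=1024/3121 D=512/263 F=0] → run F
t=3: vr[B=1024/3121 D=512/263 F=1024/2501] → run B
t=4: vr[D=512/263 F=1024/2501] → run F
t=5: vr[D=512/263] → run D
t=6: vr[D=1024/263] → run D
t=7: vr[D=1536/263] → run D
t=8: vr[D=2048/263] → run D
t=9: vr[D=2560/263] → run D
t=10: vr[D=3072/263] → run D
t=11: vr[D=3584/263] → run D
t=12: (idle)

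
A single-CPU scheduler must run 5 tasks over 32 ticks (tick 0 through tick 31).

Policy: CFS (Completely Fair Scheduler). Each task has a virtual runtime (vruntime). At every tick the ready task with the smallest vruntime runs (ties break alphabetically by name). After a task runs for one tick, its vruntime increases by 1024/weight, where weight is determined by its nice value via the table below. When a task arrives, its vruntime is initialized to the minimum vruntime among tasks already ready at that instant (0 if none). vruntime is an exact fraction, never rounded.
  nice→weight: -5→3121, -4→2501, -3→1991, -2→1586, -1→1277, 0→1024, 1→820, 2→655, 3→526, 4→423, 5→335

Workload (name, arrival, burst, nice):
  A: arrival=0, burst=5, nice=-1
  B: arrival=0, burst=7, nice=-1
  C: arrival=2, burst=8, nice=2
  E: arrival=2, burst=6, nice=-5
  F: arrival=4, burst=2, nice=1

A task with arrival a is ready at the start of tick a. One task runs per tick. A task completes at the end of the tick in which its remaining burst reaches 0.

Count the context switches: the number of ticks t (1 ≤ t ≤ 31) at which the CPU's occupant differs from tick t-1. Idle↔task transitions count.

context switches = 22

t=0: vr[A=0 B=0] → run A
t=1: vr[A=1024/1277 B=0] → run B
t=2: vr[A=1024/1277 B=1024/1277 C=1024/1277 E=1024/1277] → run A
t=3: vr[A=2048/1277 B=1024/1277 C=1024/1277 E=1024/1277] → run B
t=4: vr[A=2048/1277 B=2048/1277 C=1024/1277 E=1024/1277 F=1024/1277] → run C
t=5: vr[A=2048/1277 B=2048/1277 C=1978368/836435 E=1024/1277 F=1024/1277] → run E
t=6: vr[A=2048/1277 B=2048/1277 C=1978368/836435 E=4503552/3985517 F=1024/1277] → run F
t=7: vr[A=2048/1277 B=2048/1277 C=1978368/836435 E=4503552/3985517 F=536832/261785] → run E
t=8: vr[A=2048/1277 B=2048/1277 C=1978368/836435 E=5811200/3985517 F=536832/261785] → run E
t=9: vr[A=2048/1277 B=2048/1277 C=1978368/836435 E=7118848/3985517 F=536832/261785] → run A
t=10: vr[A=3072/1277 B=2048/1277 C=1978368/836435 E=7118848/3985517 F=536832/261785] → run B
t=11: vr[A=3072/1277 B=3072/1277 C=1978368/836435 E=7118848/3985517 F=536832/261785] → run E
t=12: vr[A=3072/1277 B=3072/1277 C=1978368/836435 E=8426496/3985517 F=536832/261785] → run F
t=13: vr[A=3072/1277 B=3072/1277 C=1978368/836435 E=8426496/3985517] → run E
t=14: vr[A=3072/1277 B=3072/1277 C=1978368/836435 E=9734144/3985517] → run C
t=15: vr[A=3072/1277 B=3072/1277 C=3286016/836435 E=9734144/3985517] → run A
t=16: vr[A=4096/1277 B=3072/1277 C=3286016/836435 E=9734144/3985517] → run B
t=17: vr[A=4096/1277 B=4096/1277 C=3286016/836435 E=9734144/3985517] → run E
t=18: vr[A=4096/1277 B=4096/1277 C=3286016/836435] → run A
t=19: vr[B=4096/1277 C=3286016/836435] → run B
t=20: vr[B=5120/1277 C=3286016/836435] → run C
t=21: vr[B=5120/1277 C=4593664/836435] → run B
t=22: vr[B=6144/1277 C=4593664/836435] → run B
t=23: vr[C=4593664/836435] → run C
t=24: vr[C=5901312/836435] → run C
t=25: vr[C=1441792/167287] → run C
t=26: vr[C=8516608/836435] → run C
t=27: vr[C=9824256/836435] → run C
t=28: (idle)
t=29: (idle)
t=30: (idle)
t=31: (idle)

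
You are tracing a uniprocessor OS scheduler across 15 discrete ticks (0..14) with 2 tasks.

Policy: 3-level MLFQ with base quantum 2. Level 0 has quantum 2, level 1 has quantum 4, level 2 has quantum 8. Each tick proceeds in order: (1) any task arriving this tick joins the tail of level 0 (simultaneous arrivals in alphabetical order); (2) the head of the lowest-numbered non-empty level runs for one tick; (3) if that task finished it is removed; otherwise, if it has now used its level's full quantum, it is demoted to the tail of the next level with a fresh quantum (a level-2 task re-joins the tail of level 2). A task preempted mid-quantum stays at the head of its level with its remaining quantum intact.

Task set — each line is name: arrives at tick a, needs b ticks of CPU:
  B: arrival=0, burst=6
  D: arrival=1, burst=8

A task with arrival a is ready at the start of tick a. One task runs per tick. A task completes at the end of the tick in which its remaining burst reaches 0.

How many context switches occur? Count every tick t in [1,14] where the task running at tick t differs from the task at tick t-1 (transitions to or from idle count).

t=0: L0/L1/L2 = B/-/- → run B
t=1: L0/L1/L2 = BD/-/- → run B
t=2: L0/L1/L2 = D/B/- → run D
t=3: L0/L1/L2 = D/B/- → run D
t=4: L0/L1/L2 = -/BD/- → run B
t=5: L0/L1/L2 = -/BD/- → run B
t=6: L0/L1/L2 = -/BD/- → run B
t=7: L0/L1/L2 = -/BD/- → run B
t=8: L0/L1/L2 = -/D/- → run D
t=9: L0/L1/L2 = -/D/- → run D
t=10: L0/L1/L2 = -/D/- → run D
t=11: L0/L1/L2 = -/D/- → run D
t=12: L0/L1/L2 = -/-/D → run D
t=13: L0/L1/L2 = -/-/D → run D
t=14: (idle)

context switches = 4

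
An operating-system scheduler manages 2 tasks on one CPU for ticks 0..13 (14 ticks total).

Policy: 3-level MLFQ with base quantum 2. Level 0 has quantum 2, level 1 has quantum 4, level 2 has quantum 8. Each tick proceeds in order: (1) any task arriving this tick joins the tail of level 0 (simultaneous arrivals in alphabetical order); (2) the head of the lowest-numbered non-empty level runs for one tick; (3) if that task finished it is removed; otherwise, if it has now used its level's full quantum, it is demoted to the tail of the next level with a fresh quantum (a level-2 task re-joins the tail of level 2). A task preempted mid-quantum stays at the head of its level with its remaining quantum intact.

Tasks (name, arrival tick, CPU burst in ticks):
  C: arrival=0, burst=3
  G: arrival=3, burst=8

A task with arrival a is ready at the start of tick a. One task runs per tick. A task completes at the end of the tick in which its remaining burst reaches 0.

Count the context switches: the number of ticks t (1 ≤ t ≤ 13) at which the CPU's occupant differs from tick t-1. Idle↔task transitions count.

context switches = 2

t=0: L0/L1/L2 = C/-/- → run C
t=1: L0/L1/L2 = C/-/- → run C
t=2: L0/L1/L2 = -/C/- → run C
t=3: L0/L1/L2 = G/-/- → run G
t=4: L0/L1/L2 = G/-/- → run G
t=5: L0/L1/L2 = -/G/- → run G
t=6: L0/L1/L2 = -/G/- → run G
t=7: L0/L1/L2 = -/G/- → run G
t=8: L0/L1/L2 = -/G/- → run G
t=9: L0/L1/L2 = -/-/G → run G
t=10: L0/L1/L2 = -/-/G → run G
t=11: (idle)
t=12: (idle)
t=13: (idle)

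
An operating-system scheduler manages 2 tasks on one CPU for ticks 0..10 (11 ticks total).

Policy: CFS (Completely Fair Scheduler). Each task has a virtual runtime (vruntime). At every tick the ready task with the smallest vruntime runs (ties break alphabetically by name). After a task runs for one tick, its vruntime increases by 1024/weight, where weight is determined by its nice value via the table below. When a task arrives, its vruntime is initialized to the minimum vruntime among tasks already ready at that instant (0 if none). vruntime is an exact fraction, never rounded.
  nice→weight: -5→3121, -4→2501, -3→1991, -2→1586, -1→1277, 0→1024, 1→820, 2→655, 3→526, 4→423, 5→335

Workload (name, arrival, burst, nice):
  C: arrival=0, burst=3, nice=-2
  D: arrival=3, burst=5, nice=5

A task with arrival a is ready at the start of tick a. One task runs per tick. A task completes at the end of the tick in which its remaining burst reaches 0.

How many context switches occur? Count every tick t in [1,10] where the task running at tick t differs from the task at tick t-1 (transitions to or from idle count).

t=0: vr[C=0] → run C
t=1: vr[C=512/793] → run C
t=2: vr[C=1024/793] → run C
t=3: vr[D=0] → run D
t=4: vr[D=1024/335] → run D
t=5: vr[D=2048/335] → run D
t=6: vr[D=3072/335] → run D
t=7: vr[D=4096/335] → run D
t=8: (idle)
t=9: (idle)
t=10: (idle)

context switches = 2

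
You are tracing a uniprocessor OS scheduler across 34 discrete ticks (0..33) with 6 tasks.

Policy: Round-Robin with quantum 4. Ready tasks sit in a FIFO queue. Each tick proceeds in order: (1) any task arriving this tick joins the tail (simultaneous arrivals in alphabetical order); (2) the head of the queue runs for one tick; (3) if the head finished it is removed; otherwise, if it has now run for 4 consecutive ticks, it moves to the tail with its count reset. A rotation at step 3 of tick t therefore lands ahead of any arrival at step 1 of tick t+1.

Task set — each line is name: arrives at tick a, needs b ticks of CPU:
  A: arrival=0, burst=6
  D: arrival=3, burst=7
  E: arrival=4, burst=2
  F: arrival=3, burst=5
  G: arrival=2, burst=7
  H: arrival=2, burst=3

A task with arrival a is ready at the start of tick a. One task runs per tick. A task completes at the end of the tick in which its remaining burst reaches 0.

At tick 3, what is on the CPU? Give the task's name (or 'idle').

t=0: queue=[A] q_used=0 → run A
t=1: queue=[A] q_used=1 → run A
t=2: queue=[A,G,H] q_used=2 → run A
t=3: queue=[A,G,H,D,F] q_used=3 → run A
t=4: queue=[G,H,D,F,A,E] q_used=0 → run G
t=5: queue=[G,H,D,F,A,E] q_used=1 → run G
t=6: queue=[G,H,D,F,A,E] q_used=2 → run G
t=7: queue=[G,H,D,F,A,E] q_used=3 → run G
t=8: queue=[H,D,F,A,E,G] q_used=0 → run H
t=9: queue=[H,D,F,A,E,G] q_used=1 → run H
t=10: queue=[H,D,F,A,E,G] q_used=2 → run H
t=11: queue=[D,F,A,E,G] q_used=0 → run D
t=12: queue=[D,F,A,E,G] q_used=1 → run D
t=13: queue=[D,F,A,E,G] q_used=2 → run D
t=14: queue=[D,F,A,E,G] q_used=3 → run D
t=15: queue=[F,A,E,G,D] q_used=0 → run F
t=16: queue=[F,A,E,G,D] q_used=1 → run F
t=17: queue=[F,A,E,G,D] q_used=2 → run F
t=18: queue=[F,A,E,G,D] q_used=3 → run F
t=19: queue=[A,E,G,D,F] q_used=0 → run A
t=20: queue=[A,E,G,D,F] q_used=1 → run A
t=21: queue=[E,G,D,F] q_used=0 → run E
t=22: queue=[E,G,D,F] q_used=1 → run E
t=23: queue=[G,D,F] q_used=0 → run G
t=24: queue=[G,D,F] q_used=1 → run G
t=25: queue=[G,D,F] q_used=2 → run G
t=26: queue=[D,F] q_used=0 → run D
t=27: queue=[D,F] q_used=1 → run D
t=28: queue=[D,F] q_used=2 → run D
t=29: queue=[F] q_used=0 → run F
t=30: (idle)
t=31: (idle)
t=32: (idle)
t=33: (idle)

running at tick 3 = A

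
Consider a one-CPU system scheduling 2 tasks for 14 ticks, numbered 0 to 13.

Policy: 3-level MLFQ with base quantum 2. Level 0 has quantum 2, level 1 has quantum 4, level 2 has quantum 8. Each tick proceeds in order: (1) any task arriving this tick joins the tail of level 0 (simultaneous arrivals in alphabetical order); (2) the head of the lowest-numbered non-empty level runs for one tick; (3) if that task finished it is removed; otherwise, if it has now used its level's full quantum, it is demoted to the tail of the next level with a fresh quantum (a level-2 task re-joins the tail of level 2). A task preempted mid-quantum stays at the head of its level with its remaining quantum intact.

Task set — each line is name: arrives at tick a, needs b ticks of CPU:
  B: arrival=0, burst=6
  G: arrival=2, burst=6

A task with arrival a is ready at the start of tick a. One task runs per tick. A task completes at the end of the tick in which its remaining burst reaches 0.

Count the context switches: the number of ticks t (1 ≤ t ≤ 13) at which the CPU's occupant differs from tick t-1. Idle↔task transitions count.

t=0: L0/L1/L2 = B/-/- → run B
t=1: L0/L1/L2 = B/-/- → run B
t=2: L0/L1/L2 = G/B/- → run G
t=3: L0/L1/L2 = G/B/- → run G
t=4: L0/L1/L2 = -/BG/- → run B
t=5: L0/L1/L2 = -/BG/- → run B
t=6: L0/L1/L2 = -/BG/- → run B
t=7: L0/L1/L2 = -/BG/- → run B
t=8: L0/L1/L2 = -/G/- → run G
t=9: L0/L1/L2 = -/G/- → run G
t=10: L0/L1/L2 = -/G/- → run G
t=11: L0/L1/L2 = -/G/- → run G
t=12: (idle)
t=13: (idle)

context switches = 4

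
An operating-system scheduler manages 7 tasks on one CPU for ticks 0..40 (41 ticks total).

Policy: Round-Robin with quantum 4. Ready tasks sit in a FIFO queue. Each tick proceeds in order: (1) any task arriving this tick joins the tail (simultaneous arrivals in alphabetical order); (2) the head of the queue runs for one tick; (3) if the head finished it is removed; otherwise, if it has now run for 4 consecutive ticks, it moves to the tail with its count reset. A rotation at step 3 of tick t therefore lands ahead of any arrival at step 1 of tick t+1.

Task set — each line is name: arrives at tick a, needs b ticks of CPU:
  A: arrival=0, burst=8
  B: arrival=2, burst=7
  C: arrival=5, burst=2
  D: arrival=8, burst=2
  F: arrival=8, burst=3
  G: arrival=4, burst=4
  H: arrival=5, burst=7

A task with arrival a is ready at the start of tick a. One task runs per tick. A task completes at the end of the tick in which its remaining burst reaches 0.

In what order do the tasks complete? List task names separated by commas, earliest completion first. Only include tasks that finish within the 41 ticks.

t=0: queue=[A] q_used=0 → run A
t=1: queue=[A] q_used=1 → run A
t=2: queue=[A,B] q_used=2 → run A
t=3: queue=[A,B] q_used=3 → run A
t=4: queue=[B,A,G] q_used=0 → run B
t=5: queue=[B,A,G,C,H] q_used=1 → run B
t=6: queue=[B,A,G,C,H] q_used=2 → run B
t=7: queue=[B,A,G,C,H] q_used=3 → run B
t=8: queue=[A,G,C,H,B,D,F] q_used=0 → run A
t=9: queue=[A,G,C,H,B,D,F] q_used=1 → run A
t=10: queue=[A,G,C,H,B,D,F] q_used=2 → run A
t=11: queue=[A,G,C,H,B,D,F] q_used=3 → run A
t=12: queue=[G,C,H,B,D,F] q_used=0 → run G
t=13: queue=[G,C,H,B,D,F] q_used=1 → run G
t=14: queue=[G,C,H,B,D,F] q_used=2 → run G
t=15: queue=[G,C,H,B,D,F] q_used=3 → run G
t=16: queue=[C,H,B,D,F] q_used=0 → run C
t=17: queue=[C,H,B,D,F] q_used=1 → run C
t=18: queue=[H,B,D,F] q_used=0 → run H
t=19: queue=[H,B,D,F] q_used=1 → run H
t=20: queue=[H,B,D,F] q_used=2 → run H
t=21: queue=[H,B,D,F] q_used=3 → run H
t=22: queue=[B,D,F,H] q_used=0 → run B
t=23: queue=[B,D,F,H] q_used=1 → run B
t=24: queue=[B,D,F,H] q_used=2 → run B
t=25: queue=[D,F,H] q_used=0 → run D
t=26: queue=[D,F,H] q_used=1 → run D
t=27: queue=[F,H] q_used=0 → run F
t=28: queue=[F,H] q_used=1 → run F
t=29: queue=[F,H] q_used=2 → run F
t=30: queue=[H] q_used=0 → run H
t=31: queue=[H] q_used=1 → run H
t=32: queue=[H] q_used=2 → run H
t=33: (idle)
t=34: (idle)
t=35: (idle)
t=36: (idle)
t=37: (idle)
t=38: (idle)
t=39: (idle)
t=40: (idle)

completion order = A, G, C, B, D, F, H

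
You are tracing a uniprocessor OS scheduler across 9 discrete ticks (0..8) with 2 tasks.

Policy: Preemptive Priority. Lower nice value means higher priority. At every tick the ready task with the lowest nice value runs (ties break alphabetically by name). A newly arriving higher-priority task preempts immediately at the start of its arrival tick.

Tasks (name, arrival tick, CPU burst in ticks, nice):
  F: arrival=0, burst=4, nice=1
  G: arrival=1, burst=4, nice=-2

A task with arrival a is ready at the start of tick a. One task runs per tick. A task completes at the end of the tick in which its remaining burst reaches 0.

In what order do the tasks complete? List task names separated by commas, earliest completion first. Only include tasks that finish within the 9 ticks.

t=0: ready={F} → run F
t=1: ready={F,G} → run G
t=2: ready={F,G} → run G
t=3: ready={F,G} → run G
t=4: ready={F,G} → run G
t=5: ready={F} → run F
t=6: ready={F} → run F
t=7: ready={F} → run F
t=8: (idle)

completion order = G, F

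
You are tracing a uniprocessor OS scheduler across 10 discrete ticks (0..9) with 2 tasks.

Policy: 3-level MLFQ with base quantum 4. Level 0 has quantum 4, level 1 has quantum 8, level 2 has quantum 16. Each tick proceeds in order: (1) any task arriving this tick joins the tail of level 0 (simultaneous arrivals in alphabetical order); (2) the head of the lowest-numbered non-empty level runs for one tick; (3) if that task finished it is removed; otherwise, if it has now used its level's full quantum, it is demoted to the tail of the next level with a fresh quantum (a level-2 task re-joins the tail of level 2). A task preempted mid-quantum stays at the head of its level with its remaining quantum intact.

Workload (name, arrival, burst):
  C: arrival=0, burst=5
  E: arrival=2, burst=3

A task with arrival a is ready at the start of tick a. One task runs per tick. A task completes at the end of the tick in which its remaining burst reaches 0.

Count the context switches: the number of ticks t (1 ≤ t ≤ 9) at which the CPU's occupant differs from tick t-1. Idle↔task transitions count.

t=0: L0/L1/L2 = C/-/- → run C
t=1: L0/L1/L2 = C/-/- → run C
t=2: L0/L1/L2 = CE/-/- → run C
t=3: L0/L1/L2 = CE/-/- → run C
t=4: L0/L1/L2 = E/C/- → run E
t=5: L0/L1/L2 = E/C/- → run E
t=6: L0/L1/L2 = E/C/- → run E
t=7: L0/L1/L2 = -/C/- → run C
t=8: (idle)
t=9: (idle)

context switches = 3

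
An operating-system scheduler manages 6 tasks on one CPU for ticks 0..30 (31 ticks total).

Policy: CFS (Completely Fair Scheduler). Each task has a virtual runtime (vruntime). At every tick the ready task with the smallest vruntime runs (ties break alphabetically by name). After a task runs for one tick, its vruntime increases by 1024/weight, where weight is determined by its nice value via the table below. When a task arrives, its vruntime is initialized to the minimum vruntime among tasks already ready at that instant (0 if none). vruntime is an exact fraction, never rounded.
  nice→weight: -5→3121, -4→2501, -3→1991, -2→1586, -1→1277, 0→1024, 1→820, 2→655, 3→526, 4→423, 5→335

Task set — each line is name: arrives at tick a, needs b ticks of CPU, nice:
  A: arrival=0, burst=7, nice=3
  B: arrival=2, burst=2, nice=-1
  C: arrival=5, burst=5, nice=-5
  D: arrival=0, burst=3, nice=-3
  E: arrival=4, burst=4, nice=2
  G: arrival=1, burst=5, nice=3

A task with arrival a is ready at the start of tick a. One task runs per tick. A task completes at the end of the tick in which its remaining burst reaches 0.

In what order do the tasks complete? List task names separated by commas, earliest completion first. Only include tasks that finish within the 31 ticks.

completion order = B, D, C, E, G, A

t=0: vr[A=0 D=0] → run A
t=1: vr[A=512/263 D=0 G=0] → run D
t=2: vr[A=512/263 B=0 D=1024/1991 G=0] → run B
t=3: vr[A=512/263 B=1024/1277 D=1024/1991 G=0] → run G
t=4: vr[A=512/263 B=1024/1277 D=1024/1991 E=1024/1991 G=512/263] → run D
t=5: vr[A=512/263 B=1024/1277 C=1024/1991 D=2048/1991 E=1024/1991 G=512/263] → run C
t=6: vr[A=512/263 B=1024/1277 C=5234688/6213911 D=2048/1991 E=1024/1991 G=512/263] → run E
t=7: vr[A=512/263 B=1024/1277 C=5234688/6213911 D=2048/1991 E=2709504/1304105 G=512/263] → run B
t=8: vr[A=512/263 C=5234688/6213911 D=2048/1991 E=2709504/1304105 G=512/263] → run C
t=9: vr[A=512/263 C=7273472/6213911 D=2048/1991 E=2709504/1304105 G=512/263] → run D
t=10: vr[A=512/263 C=7273472/6213911 E=2709504/1304105 G=512/263] → run C
t=11: vr[A=512/263 C=9312256/6213911 E=2709504/1304105 G=512/263] → run C
t=12: vr[A=512/263 C=11351040/6213911 E=2709504/1304105 G=512/263] → run C
t=13: vr[A=512/263 E=2709504/1304105 G=512/263] → run A
t=14: vr[A=1024/263 E=2709504/1304105 G=512/263] → run G
t=15: vr[A=1024/263 E=2709504/1304105 G=1024/263] → run E
t=16: vr[A=1024/263 E=4748288/1304105 G=1024/263] → run E
t=17: vr[A=1024/263 E=6787072/1304105 G=1024/263] → run A
t=18: vr[A=1536/263 E=6787072/1304105 G=1024/263] → run G
t=19: vr[A=1536/263 E=6787072/1304105 G=1536/263] → run E
t=20: vr[A=1536/263 G=1536/263] → run A
t=21: vr[A=2048/263 G=1536/263] → run G
t=22: vr[A=2048/263 G=2048/263] → run A
t=23: vr[A=2560/263 G=2048/263] → run G
t=24: vr[A=2560/263] → run A
t=25: vr[A=3072/263] → run A
t=26: (idle)
t=27: (idle)
t=28: (idle)
t=29: (idle)
t=30: (idle)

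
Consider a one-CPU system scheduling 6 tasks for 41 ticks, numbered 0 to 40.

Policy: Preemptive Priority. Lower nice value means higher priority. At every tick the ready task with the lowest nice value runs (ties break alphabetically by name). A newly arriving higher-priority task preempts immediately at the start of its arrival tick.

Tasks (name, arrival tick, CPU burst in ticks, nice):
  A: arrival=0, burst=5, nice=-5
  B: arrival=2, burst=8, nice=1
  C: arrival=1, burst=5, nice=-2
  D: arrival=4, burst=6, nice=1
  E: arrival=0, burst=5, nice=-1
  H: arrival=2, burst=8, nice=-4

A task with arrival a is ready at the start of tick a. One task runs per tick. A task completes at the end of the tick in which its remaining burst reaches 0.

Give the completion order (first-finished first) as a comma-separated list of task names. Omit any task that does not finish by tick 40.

completion order = A, H, C, E, B, D

t=0: ready={A,E} → run A
t=1: ready={A,C,E} → run A
t=2: ready={A,B,C,E,H} → run A
t=3: ready={A,B,C,E,H} → run A
t=4: ready={A,B,C,D,E,H} → run A
t=5: ready={B,C,D,E,H} → run H
t=6: ready={B,C,D,E,H} → run H
t=7: ready={B,C,D,E,H} → run H
t=8: ready={B,C,D,E,H} → run H
t=9: ready={B,C,D,E,H} → run H
t=10: ready={B,C,D,E,H} → run H
t=11: ready={B,C,D,E,H} → run H
t=12: ready={B,C,D,E,H} → run H
t=13: ready={B,C,D,E} → run C
t=14: ready={B,C,D,E} → run C
t=15: ready={B,C,D,E} → run C
t=16: ready={B,C,D,E} → run C
t=17: ready={B,C,D,E} → run C
t=18: ready={B,D,E} → run E
t=19: ready={B,D,E} → run E
t=20: ready={B,D,E} → run E
t=21: ready={B,D,E} → run E
t=22: ready={B,D,E} → run E
t=23: ready={B,D} → run B
t=24: ready={B,D} → run B
t=25: ready={B,D} → run B
t=26: ready={B,D} → run B
t=27: ready={B,D} → run B
t=28: ready={B,D} → run B
t=29: ready={B,D} → run B
t=30: ready={B,D} → run B
t=31: ready={D} → run D
t=32: ready={D} → run D
t=33: ready={D} → run D
t=34: ready={D} → run D
t=35: ready={D} → run D
t=36: ready={D} → run D
t=37: (idle)
t=38: (idle)
t=39: (idle)
t=40: (idle)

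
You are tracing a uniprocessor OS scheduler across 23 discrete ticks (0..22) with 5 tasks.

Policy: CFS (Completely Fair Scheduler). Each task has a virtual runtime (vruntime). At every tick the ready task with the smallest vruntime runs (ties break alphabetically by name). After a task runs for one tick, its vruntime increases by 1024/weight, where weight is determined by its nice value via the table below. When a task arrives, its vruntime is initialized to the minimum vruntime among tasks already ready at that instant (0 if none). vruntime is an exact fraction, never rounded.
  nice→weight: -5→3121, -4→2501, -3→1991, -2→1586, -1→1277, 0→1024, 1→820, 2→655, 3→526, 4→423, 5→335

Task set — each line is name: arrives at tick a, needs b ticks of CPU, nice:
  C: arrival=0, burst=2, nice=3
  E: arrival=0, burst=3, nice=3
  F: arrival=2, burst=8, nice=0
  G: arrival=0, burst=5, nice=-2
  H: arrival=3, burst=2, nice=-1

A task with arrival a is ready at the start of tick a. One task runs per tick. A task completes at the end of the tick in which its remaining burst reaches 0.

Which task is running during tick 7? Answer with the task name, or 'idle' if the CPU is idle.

t=0: vr[C=0 E=0 G=0] → run C
t=1: vr[C=512/263 E=0 G=0] → run E
t=2: vr[C=512/263 E=512/263 F=0 G=0] → run F
t=3: vr[C=512/263 E=512/263 F=1 G=0 H=0] → run G
t=4: vr[C=512/263 E=512/263 F=1 G=512/793 H=0] → run H
t=5: vr[C=512/263 E=512/263 F=1 G=512/793 H=1024/1277] → run G
t=6: vr[C=512/263 E=512/263 F=1 G=1024/793 H=1024/1277] → run H
t=7: vr[C=512/263 E=512/263 F=1 G=1024/793] → run F
t=8: vr[C=512/263 E=512/263 F=2 G=1024/793] → run G
t=9: vr[C=512/263 E=512/263 F=2 G=1536/793] → run G
t=10: vr[C=512/263 E=512/263 F=2 G=2048/793] → run C
t=11: vr[E=512/263 F=2 G=2048/793] → run E
t=12: vr[E=1024/263 F=2 G=2048/793] → run F
t=13: vr[E=1024/263 F=3 G=2048/793] → run G
t=14: vr[E=1024/263 F=3] → run F
t=15: vr[E=1024/263 F=4] → run E
t=16: vr[F=4] → run F
t=17: vr[F=5] → run F
t=18: vr[F=6] → run F
t=19: vr[F=7] → run F
t=20: (idle)
t=21: (idle)
t=22: (idle)

running at tick 7 = F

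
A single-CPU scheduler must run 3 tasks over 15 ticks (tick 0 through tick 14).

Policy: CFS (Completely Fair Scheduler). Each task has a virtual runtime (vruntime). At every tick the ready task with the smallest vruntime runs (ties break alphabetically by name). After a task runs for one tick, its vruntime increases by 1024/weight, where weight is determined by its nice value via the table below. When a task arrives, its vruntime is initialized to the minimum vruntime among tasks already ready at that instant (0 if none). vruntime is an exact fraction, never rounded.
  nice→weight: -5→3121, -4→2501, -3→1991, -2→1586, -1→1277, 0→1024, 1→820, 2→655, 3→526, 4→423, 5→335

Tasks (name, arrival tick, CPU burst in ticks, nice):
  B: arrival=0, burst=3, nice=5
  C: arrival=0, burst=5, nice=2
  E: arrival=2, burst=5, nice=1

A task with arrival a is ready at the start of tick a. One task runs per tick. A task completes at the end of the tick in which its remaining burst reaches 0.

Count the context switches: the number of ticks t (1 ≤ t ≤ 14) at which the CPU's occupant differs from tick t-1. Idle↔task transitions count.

context switches = 11

t=0: vr[B=0 C=0] → run B
t=1: vr[B=1024/335 C=0] → run C
t=2: vr[B=1024/335 C=1024/655 E=1024/655] → run C
t=3: vr[B=1024/335 C=2048/655 E=1024/655] → run E
t=4: vr[B=1024/335 C=2048/655 E=15104/5371] → run E
t=5: vr[B=1024/335 C=2048/655 E=109056/26855] → run B
t=6: vr[B=2048/335 C=2048/655 E=109056/26855] → run C
t=7: vr[B=2048/335 C=3072/655 E=109056/26855] → run E
t=8: vr[B=2048/335 C=3072/655 E=142592/26855] → run C
t=9: vr[B=2048/335 C=4096/655 E=142592/26855] → run E
t=10: vr[B=2048/335 C=4096/655 E=176128/26855] → run B
t=11: vr[C=4096/655 E=176128/26855] → run C
t=12: vr[E=176128/26855] → run E
t=13: (idle)
t=14: (idle)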